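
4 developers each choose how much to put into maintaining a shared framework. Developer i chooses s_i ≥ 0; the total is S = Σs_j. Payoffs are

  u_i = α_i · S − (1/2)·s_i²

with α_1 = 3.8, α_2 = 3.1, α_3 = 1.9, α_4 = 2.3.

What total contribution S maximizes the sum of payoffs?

Planner FOC: ∂(Σu_j)/∂s_i = (Σα_j) − s_i = 0, so s_i^SO = Σα_j = 11.1 for every i; S^SO = 44.4.

44.4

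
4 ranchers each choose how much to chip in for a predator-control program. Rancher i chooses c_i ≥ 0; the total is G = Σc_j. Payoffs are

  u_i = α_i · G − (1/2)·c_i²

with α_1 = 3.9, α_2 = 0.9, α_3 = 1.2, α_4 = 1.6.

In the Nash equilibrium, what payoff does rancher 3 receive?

Rancher i's FOC: ∂u_i/∂c_i = α_i − c_i = 0, so c_i* = α_i.
NE contributions = (3.9, 0.9, 1.2, 1.6); G = 7.6.
u_3 = α_3·G − ½·(c_3)² = 1.2·7.6 − ½·1.2² = 8.4.

8.4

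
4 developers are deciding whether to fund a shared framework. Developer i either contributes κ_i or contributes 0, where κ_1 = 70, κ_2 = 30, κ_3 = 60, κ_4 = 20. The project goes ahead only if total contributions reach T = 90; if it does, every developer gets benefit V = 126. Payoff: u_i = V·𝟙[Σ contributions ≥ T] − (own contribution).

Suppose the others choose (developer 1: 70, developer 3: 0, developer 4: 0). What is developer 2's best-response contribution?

Others' total = 70. Contributing 30 brings total to 100 ≥ 90: gain V − κ_2 = 96.
Best response: 30.

30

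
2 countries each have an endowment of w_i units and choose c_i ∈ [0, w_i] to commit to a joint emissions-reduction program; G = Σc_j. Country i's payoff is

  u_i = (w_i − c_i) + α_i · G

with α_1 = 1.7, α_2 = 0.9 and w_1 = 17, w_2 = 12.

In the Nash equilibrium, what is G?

∂u_i/∂c_i = α_i − 1, so country i contributes w_i if α_i > 1, else 0.
α_i > 1 for i ∈ {1}; NE contributions (17, 0), G = 17.

17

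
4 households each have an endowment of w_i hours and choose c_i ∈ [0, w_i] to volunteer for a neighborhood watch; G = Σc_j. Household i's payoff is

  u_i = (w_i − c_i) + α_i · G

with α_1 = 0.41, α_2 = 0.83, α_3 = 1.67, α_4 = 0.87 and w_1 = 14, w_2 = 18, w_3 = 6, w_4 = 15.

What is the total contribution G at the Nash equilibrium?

6

∂u_i/∂c_i = α_i − 1, so household i contributes w_i if α_i > 1, else 0.
α_i > 1 for i ∈ {3}; NE contributions (0, 0, 6, 0), G = 6.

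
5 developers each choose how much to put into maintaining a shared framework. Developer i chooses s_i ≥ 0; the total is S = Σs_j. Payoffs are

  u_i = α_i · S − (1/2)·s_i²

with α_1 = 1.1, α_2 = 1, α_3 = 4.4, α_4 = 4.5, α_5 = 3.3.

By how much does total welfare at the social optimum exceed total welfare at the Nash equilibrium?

Developer i's FOC: ∂u_i/∂s_i = α_i − s_i = 0, so s_i* = α_i.
NE contributions = (1.1, 1, 4.4, 4.5, 3.3); S = 14.3.
W^NE = (Σα)·S − ½Σα_i² = 14.3² − ½·52.71 = 178.135.
Planner sets s_i = Σα_j = 14.3 for every i, so S^SO = 5·14.3 = 71.5.
W^SO = (Σα)·S^SO − ½·5·(Σα)² = (5/2)·14.3² = 511.225.
Deadweight loss = W^SO − W^NE = 333.09.

333.09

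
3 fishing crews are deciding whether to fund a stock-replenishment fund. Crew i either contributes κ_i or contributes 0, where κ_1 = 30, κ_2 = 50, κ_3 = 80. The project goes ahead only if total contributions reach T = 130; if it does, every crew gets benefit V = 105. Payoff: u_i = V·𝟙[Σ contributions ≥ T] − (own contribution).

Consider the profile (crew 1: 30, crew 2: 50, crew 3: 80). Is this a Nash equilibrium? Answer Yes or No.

No

Total = 160 ≥ 130: provided.
Crew 1 (pledges 30, payoff 75): dropping to 0 → total 130, payoff 105. Profitable deviation.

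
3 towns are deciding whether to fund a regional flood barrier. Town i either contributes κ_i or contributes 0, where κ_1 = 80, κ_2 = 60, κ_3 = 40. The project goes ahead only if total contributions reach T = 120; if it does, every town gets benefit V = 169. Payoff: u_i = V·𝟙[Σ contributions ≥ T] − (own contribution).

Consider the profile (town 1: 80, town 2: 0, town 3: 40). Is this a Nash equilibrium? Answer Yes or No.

Total = 120 ≥ 120: provided.
Town 1 (pledges 80, payoff 89): dropping to 0 → total 40, payoff 0. No gain.
Town 2 (pledges 0, payoff 169): pledging 60 → total 180, payoff 109. No gain.
Town 3 (pledges 40, payoff 129): dropping to 0 → total 80, payoff 0. No gain.

Yes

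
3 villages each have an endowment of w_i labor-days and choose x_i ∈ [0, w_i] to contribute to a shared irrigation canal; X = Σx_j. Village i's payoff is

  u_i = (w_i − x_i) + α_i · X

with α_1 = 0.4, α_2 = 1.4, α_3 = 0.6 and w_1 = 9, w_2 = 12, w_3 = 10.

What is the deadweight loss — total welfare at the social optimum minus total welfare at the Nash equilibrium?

∂u_i/∂x_i = α_i − 1, so village i contributes w_i if α_i > 1, else 0.
α_i > 1 for i ∈ {2}; NE contributions (0, 12, 0), X = 12.
W^NE = Σw_i − X^NE + (Σα_i)·X^NE = 31 + 1.4·12 = 47.8.
Planner: ∂(Σu_j)/∂x_i = Σα_j − 1 = 1.4 > 0, so everyone contributes w_i; X^SO = 31, W^SO = 31 + 1.4·31 = 74.4.
Deadweight loss = 26.6.

26.6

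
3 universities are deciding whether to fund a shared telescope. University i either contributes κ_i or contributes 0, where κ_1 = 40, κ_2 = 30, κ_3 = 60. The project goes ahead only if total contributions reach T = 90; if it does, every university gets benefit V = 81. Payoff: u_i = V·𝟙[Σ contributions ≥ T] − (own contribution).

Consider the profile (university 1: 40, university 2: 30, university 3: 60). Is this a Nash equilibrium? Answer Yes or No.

No

Total = 130 ≥ 90: provided.
University 1 (pledges 40, payoff 41): dropping to 0 → total 90, payoff 81. Profitable deviation.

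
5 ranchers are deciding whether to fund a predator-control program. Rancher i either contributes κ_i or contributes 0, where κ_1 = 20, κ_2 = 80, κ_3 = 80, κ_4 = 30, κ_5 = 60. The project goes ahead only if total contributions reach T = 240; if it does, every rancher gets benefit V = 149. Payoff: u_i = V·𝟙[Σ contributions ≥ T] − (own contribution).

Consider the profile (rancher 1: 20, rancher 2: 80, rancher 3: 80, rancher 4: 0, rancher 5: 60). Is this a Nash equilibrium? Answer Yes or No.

Total = 240 ≥ 240: provided.
Rancher 1 (pledges 20, payoff 129): dropping to 0 → total 220, payoff 0. No gain.
Rancher 2 (pledges 80, payoff 69): dropping to 0 → total 160, payoff 0. No gain.
Rancher 3 (pledges 80, payoff 69): dropping to 0 → total 160, payoff 0. No gain.
Rancher 4 (pledges 0, payoff 149): pledging 30 → total 270, payoff 119. No gain.
Rancher 5 (pledges 60, payoff 89): dropping to 0 → total 180, payoff 0. No gain.

Yes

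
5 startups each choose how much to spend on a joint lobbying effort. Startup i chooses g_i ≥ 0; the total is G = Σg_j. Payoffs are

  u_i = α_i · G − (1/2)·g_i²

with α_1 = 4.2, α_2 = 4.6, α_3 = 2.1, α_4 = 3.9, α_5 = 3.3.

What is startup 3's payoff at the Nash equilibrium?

35.805

Startup i's FOC: ∂u_i/∂g_i = α_i − g_i = 0, so g_i* = α_i.
NE contributions = (4.2, 4.6, 2.1, 3.9, 3.3); G = 18.1.
u_3 = α_3·G − ½·(g_3)² = 2.1·18.1 − ½·2.1² = 35.805.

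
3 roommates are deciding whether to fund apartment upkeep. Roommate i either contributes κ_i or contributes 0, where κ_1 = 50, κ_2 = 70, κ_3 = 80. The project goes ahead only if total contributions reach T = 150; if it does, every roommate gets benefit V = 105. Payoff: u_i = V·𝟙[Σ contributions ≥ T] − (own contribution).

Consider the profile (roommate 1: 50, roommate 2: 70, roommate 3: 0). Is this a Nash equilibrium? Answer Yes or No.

No

Total = 120 < 150: not provided.
Roommate 1 (pledges 50, payoff -50): dropping to 0 → total 70, payoff 0. Profitable deviation.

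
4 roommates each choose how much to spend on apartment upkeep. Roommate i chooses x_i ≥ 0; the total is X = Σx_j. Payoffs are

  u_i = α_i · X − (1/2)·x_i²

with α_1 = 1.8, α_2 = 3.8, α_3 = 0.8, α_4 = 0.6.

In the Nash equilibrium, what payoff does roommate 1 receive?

10.98

Roommate i's FOC: ∂u_i/∂x_i = α_i − x_i = 0, so x_i* = α_i.
NE contributions = (1.8, 3.8, 0.8, 0.6); X = 7.
u_1 = α_1·X − ½·(x_1)² = 1.8·7 − ½·1.8² = 10.98.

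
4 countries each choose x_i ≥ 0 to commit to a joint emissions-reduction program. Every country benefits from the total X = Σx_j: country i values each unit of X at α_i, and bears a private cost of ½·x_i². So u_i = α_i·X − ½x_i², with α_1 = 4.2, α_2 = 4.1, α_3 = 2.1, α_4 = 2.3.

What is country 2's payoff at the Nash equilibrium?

Country i's FOC: ∂u_i/∂x_i = α_i − x_i = 0, so x_i* = α_i.
NE contributions = (4.2, 4.1, 2.1, 2.3); X = 12.7.
u_2 = α_2·X − ½·(x_2)² = 4.1·12.7 − ½·4.1² = 43.665.

43.665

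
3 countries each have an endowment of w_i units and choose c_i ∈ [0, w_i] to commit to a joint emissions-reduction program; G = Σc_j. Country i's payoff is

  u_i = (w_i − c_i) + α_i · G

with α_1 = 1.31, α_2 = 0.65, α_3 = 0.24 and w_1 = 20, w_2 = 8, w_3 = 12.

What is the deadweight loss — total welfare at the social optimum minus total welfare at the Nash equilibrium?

∂u_i/∂c_i = α_i − 1, so country i contributes w_i if α_i > 1, else 0.
α_i > 1 for i ∈ {1}; NE contributions (20, 0, 0), G = 20.
W^NE = Σw_i − G^NE + (Σα_i)·G^NE = 40 + 1.2·20 = 64.
Planner: ∂(Σu_j)/∂c_i = Σα_j − 1 = 1.2 > 0, so everyone contributes w_i; G^SO = 40, W^SO = 40 + 1.2·40 = 88.
Deadweight loss = 24.

24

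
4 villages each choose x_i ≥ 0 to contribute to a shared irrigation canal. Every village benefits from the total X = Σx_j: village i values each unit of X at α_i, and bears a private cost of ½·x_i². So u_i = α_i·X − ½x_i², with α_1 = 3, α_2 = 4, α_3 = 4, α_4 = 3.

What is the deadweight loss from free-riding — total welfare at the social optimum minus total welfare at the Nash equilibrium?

Village i's FOC: ∂u_i/∂x_i = α_i − x_i = 0, so x_i* = α_i.
NE contributions = (3, 4, 4, 3); X = 14.
W^NE = (Σα)·X − ½Σα_i² = 14² − ½·50 = 171.
Planner sets x_i = Σα_j = 14 for every i, so X^SO = 4·14 = 56.
W^SO = (Σα)·X^SO − ½·4·(Σα)² = (4/2)·14² = 392.
Deadweight loss = W^SO − W^NE = 221.

221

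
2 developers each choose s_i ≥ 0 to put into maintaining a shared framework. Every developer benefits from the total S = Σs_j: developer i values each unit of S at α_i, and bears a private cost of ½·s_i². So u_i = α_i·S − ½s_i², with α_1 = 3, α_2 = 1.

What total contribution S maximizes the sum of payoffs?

Planner FOC: ∂(Σu_j)/∂s_i = (Σα_j) − s_i = 0, so s_i^SO = Σα_j = 4 for every i; S^SO = 8.

8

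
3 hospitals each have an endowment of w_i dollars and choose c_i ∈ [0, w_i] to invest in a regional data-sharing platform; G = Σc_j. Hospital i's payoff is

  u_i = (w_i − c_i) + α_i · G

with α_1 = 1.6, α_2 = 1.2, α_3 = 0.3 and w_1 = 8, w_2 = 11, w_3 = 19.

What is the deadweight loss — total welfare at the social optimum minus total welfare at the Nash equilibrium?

39.9

∂u_i/∂c_i = α_i − 1, so hospital i contributes w_i if α_i > 1, else 0.
α_i > 1 for i ∈ {1, 2}; NE contributions (8, 11, 0), G = 19.
W^NE = Σw_i − G^NE + (Σα_i)·G^NE = 38 + 2.1·19 = 77.9.
Planner: ∂(Σu_j)/∂c_i = Σα_j − 1 = 2.1 > 0, so everyone contributes w_i; G^SO = 38, W^SO = 38 + 2.1·38 = 117.8.
Deadweight loss = 39.9.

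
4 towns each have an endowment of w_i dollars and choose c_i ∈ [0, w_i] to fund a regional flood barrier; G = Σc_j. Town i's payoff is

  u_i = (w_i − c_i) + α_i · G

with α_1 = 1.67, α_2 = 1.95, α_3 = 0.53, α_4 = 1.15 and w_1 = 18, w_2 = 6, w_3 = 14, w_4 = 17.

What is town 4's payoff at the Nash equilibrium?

∂u_i/∂c_i = α_i − 1, so town i contributes w_i if α_i > 1, else 0.
α_i > 1 for i ∈ {1, 2, 4}; NE contributions (18, 6, 0, 17), G = 41.
u_4 = (17 − 17) + 1.15·41 = 47.15.

47.15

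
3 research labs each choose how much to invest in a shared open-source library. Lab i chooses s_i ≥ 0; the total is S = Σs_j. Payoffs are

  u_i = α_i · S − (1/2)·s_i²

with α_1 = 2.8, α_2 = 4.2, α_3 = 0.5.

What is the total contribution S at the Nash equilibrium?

Lab i's FOC: ∂u_i/∂s_i = α_i − s_i = 0, so s_i* = α_i.
NE contributions = (2.8, 4.2, 0.5); S = 7.5.

7.5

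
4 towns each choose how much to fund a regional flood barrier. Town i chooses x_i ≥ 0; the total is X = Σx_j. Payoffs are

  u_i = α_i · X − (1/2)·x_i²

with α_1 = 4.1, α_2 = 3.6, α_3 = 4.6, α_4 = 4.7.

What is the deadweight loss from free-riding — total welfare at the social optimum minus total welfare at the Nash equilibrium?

Town i's FOC: ∂u_i/∂x_i = α_i − x_i = 0, so x_i* = α_i.
NE contributions = (4.1, 3.6, 4.6, 4.7); X = 17.
W^NE = (Σα)·X − ½Σα_i² = 17² − ½·73.02 = 252.49.
Planner sets x_i = Σα_j = 17 for every i, so X^SO = 4·17 = 68.
W^SO = (Σα)·X^SO − ½·4·(Σα)² = (4/2)·17² = 578.
Deadweight loss = W^SO − W^NE = 325.51.

325.51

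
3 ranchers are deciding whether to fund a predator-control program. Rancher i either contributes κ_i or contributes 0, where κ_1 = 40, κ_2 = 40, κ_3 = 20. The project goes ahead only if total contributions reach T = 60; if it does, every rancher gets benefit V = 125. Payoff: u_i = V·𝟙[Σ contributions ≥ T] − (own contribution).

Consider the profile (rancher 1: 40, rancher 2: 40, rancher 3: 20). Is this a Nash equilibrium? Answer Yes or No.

Total = 100 ≥ 60: provided.
Rancher 1 (pledges 40, payoff 85): dropping to 0 → total 60, payoff 125. Profitable deviation.

No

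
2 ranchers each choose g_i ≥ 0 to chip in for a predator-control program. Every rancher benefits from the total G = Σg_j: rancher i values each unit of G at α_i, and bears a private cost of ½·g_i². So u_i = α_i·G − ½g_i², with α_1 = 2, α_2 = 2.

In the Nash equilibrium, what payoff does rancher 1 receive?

6

Rancher i's FOC: ∂u_i/∂g_i = α_i − g_i = 0, so g_i* = α_i.
NE contributions = (2, 2); G = 4.
u_1 = α_1·G − ½·(g_1)² = 2·4 − ½·2² = 6.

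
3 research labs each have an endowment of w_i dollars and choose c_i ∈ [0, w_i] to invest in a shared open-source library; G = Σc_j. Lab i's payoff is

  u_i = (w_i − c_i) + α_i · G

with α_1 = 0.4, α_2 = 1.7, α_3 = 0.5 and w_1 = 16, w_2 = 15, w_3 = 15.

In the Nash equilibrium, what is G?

∂u_i/∂c_i = α_i − 1, so lab i contributes w_i if α_i > 1, else 0.
α_i > 1 for i ∈ {2}; NE contributions (0, 15, 0), G = 15.

15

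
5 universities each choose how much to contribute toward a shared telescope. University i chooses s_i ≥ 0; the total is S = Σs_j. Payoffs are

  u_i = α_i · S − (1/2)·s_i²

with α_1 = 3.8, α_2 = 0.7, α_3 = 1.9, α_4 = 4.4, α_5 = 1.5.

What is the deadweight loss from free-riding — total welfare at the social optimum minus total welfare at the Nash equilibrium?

University i's FOC: ∂u_i/∂s_i = α_i − s_i = 0, so s_i* = α_i.
NE contributions = (3.8, 0.7, 1.9, 4.4, 1.5); S = 12.3.
W^NE = (Σα)·S − ½Σα_i² = 12.3² − ½·40.15 = 131.215.
Planner sets s_i = Σα_j = 12.3 for every i, so S^SO = 5·12.3 = 61.5.
W^SO = (Σα)·S^SO − ½·5·(Σα)² = (5/2)·12.3² = 378.225.
Deadweight loss = W^SO − W^NE = 247.01.

247.01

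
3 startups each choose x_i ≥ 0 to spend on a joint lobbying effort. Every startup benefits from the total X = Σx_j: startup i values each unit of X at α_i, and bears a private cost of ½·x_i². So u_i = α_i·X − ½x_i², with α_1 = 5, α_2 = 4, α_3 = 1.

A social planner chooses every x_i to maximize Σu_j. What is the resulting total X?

Planner FOC: ∂(Σu_j)/∂x_i = (Σα_j) − x_i = 0, so x_i^SO = Σα_j = 10 for every i; X^SO = 30.

30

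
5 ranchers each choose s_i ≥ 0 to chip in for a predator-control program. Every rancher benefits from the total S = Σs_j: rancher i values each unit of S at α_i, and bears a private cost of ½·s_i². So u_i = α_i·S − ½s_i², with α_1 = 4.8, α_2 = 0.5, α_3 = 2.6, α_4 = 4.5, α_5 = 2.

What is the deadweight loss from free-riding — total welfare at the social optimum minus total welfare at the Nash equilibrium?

Rancher i's FOC: ∂u_i/∂s_i = α_i − s_i = 0, so s_i* = α_i.
NE contributions = (4.8, 0.5, 2.6, 4.5, 2); S = 14.4.
W^NE = (Σα)·S − ½Σα_i² = 14.4² − ½·54.3 = 180.21.
Planner sets s_i = Σα_j = 14.4 for every i, so S^SO = 5·14.4 = 72.
W^SO = (Σα)·S^SO − ½·5·(Σα)² = (5/2)·14.4² = 518.4.
Deadweight loss = W^SO − W^NE = 338.19.

338.19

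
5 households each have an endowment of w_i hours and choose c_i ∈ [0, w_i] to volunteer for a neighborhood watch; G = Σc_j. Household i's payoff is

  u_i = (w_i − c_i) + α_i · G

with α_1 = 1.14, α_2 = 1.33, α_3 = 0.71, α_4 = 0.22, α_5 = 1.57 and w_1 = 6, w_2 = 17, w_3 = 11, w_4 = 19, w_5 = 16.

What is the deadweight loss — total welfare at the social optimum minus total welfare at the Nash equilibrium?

119.1

∂u_i/∂c_i = α_i − 1, so household i contributes w_i if α_i > 1, else 0.
α_i > 1 for i ∈ {1, 2, 5}; NE contributions (6, 17, 0, 0, 16), G = 39.
W^NE = Σw_i − G^NE + (Σα_i)·G^NE = 69 + 3.97·39 = 223.83.
Planner: ∂(Σu_j)/∂c_i = Σα_j − 1 = 3.97 > 0, so everyone contributes w_i; G^SO = 69, W^SO = 69 + 3.97·69 = 342.93.
Deadweight loss = 119.1.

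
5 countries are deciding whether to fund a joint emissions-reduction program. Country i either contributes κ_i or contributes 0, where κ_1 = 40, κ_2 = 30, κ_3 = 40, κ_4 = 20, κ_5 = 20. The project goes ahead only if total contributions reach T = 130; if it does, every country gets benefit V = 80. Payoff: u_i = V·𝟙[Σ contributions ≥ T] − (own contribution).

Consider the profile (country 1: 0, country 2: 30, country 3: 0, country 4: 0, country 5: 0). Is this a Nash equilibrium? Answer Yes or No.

Total = 30 < 130: not provided.
Country 1 (pledges 0, payoff 0): pledging 40 → total 70, payoff -40. No gain.
Country 2 (pledges 30, payoff -30): dropping to 0 → total 0, payoff 0. Profitable deviation.

No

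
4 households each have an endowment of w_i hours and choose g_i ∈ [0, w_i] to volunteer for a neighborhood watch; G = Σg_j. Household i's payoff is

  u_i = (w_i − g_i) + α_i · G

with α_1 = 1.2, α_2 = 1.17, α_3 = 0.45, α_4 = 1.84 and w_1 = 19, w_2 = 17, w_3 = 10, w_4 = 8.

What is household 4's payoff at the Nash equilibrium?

∂u_i/∂g_i = α_i − 1, so household i contributes w_i if α_i > 1, else 0.
α_i > 1 for i ∈ {1, 2, 4}; NE contributions (19, 17, 0, 8), G = 44.
u_4 = (8 − 8) + 1.84·44 = 80.96.

80.96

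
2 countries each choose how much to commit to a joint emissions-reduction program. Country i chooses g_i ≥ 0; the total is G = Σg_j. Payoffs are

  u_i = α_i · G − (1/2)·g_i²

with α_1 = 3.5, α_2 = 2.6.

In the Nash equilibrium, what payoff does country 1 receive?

15.225

Country i's FOC: ∂u_i/∂g_i = α_i − g_i = 0, so g_i* = α_i.
NE contributions = (3.5, 2.6); G = 6.1.
u_1 = α_1·G − ½·(g_1)² = 3.5·6.1 − ½·3.5² = 15.225.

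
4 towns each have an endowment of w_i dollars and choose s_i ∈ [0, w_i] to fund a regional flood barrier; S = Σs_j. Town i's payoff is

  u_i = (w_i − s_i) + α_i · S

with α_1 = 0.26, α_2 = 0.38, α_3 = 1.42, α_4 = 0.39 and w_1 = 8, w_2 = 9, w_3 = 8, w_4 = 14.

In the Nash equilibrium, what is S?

∂u_i/∂s_i = α_i − 1, so town i contributes w_i if α_i > 1, else 0.
α_i > 1 for i ∈ {3}; NE contributions (0, 0, 8, 0), S = 8.

8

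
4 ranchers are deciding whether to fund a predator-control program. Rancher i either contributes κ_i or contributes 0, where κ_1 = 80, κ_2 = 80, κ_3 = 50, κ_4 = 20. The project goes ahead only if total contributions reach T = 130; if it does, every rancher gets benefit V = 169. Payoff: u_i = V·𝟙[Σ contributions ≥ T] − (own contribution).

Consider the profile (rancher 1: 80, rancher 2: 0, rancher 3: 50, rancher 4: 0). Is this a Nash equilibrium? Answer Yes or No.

Yes

Total = 130 ≥ 130: provided.
Rancher 1 (pledges 80, payoff 89): dropping to 0 → total 50, payoff 0. No gain.
Rancher 2 (pledges 0, payoff 169): pledging 80 → total 210, payoff 89. No gain.
Rancher 3 (pledges 50, payoff 119): dropping to 0 → total 80, payoff 0. No gain.
Rancher 4 (pledges 0, payoff 169): pledging 20 → total 150, payoff 149. No gain.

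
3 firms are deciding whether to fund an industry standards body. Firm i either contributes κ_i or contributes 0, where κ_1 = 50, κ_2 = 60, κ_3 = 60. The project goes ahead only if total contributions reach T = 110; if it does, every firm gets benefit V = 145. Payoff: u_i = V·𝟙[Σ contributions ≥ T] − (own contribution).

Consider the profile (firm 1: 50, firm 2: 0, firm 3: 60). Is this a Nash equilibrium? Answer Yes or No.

Yes

Total = 110 ≥ 110: provided.
Firm 1 (pledges 50, payoff 95): dropping to 0 → total 60, payoff 0. No gain.
Firm 2 (pledges 0, payoff 145): pledging 60 → total 170, payoff 85. No gain.
Firm 3 (pledges 60, payoff 85): dropping to 0 → total 50, payoff 0. No gain.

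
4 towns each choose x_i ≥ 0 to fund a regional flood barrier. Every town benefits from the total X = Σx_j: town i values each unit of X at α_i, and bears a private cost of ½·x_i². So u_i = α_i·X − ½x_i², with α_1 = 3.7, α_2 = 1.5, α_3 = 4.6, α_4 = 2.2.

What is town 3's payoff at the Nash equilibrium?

Town i's FOC: ∂u_i/∂x_i = α_i − x_i = 0, so x_i* = α_i.
NE contributions = (3.7, 1.5, 4.6, 2.2); X = 12.
u_3 = α_3·X − ½·(x_3)² = 4.6·12 − ½·4.6² = 44.62.

44.62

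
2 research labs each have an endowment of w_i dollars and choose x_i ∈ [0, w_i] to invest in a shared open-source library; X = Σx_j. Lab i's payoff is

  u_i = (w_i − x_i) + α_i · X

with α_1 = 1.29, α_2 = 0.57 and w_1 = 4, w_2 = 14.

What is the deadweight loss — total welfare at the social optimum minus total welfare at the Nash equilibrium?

∂u_i/∂x_i = α_i − 1, so lab i contributes w_i if α_i > 1, else 0.
α_i > 1 for i ∈ {1}; NE contributions (4, 0), X = 4.
W^NE = Σw_i − X^NE + (Σα_i)·X^NE = 18 + 0.86·4 = 21.44.
Planner: ∂(Σu_j)/∂x_i = Σα_j − 1 = 0.86 > 0, so everyone contributes w_i; X^SO = 18, W^SO = 18 + 0.86·18 = 33.48.
Deadweight loss = 12.04.

12.04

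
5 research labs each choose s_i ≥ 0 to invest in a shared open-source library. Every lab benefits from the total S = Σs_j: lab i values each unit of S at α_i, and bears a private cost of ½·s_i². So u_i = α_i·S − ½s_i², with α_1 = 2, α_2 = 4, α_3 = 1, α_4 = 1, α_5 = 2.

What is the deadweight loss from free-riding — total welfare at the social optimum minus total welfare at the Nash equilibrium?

Lab i's FOC: ∂u_i/∂s_i = α_i − s_i = 0, so s_i* = α_i.
NE contributions = (2, 4, 1, 1, 2); S = 10.
W^NE = (Σα)·S − ½Σα_i² = 10² − ½·26 = 87.
Planner sets s_i = Σα_j = 10 for every i, so S^SO = 5·10 = 50.
W^SO = (Σα)·S^SO − ½·5·(Σα)² = (5/2)·10² = 250.
Deadweight loss = W^SO − W^NE = 163.

163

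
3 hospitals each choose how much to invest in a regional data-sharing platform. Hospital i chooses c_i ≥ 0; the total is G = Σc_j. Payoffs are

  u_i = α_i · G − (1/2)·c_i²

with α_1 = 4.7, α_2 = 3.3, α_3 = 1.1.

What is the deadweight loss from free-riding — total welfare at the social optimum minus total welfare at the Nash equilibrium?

Hospital i's FOC: ∂u_i/∂c_i = α_i − c_i = 0, so c_i* = α_i.
NE contributions = (4.7, 3.3, 1.1); G = 9.1.
W^NE = (Σα)·G − ½Σα_i² = 9.1² − ½·34.19 = 65.715.
Planner sets c_i = Σα_j = 9.1 for every i, so G^SO = 3·9.1 = 27.3.
W^SO = (Σα)·G^SO − ½·3·(Σα)² = (3/2)·9.1² = 124.215.
Deadweight loss = W^SO − W^NE = 58.5.

58.5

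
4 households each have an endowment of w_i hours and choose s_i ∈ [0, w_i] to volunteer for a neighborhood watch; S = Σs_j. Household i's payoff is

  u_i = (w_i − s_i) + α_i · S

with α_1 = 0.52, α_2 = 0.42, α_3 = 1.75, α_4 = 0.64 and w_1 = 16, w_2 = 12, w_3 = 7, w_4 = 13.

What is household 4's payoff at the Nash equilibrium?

17.48

∂u_i/∂s_i = α_i − 1, so household i contributes w_i if α_i > 1, else 0.
α_i > 1 for i ∈ {3}; NE contributions (0, 0, 7, 0), S = 7.
u_4 = (13 − 0) + 0.64·7 = 17.48.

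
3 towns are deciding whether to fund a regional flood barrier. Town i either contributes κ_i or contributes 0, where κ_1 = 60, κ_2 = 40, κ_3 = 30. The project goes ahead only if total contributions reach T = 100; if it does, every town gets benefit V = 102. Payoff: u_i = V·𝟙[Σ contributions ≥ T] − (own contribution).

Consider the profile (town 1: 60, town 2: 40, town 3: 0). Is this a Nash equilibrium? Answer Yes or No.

Yes

Total = 100 ≥ 100: provided.
Town 1 (pledges 60, payoff 42): dropping to 0 → total 40, payoff 0. No gain.
Town 2 (pledges 40, payoff 62): dropping to 0 → total 60, payoff 0. No gain.
Town 3 (pledges 0, payoff 102): pledging 30 → total 130, payoff 72. No gain.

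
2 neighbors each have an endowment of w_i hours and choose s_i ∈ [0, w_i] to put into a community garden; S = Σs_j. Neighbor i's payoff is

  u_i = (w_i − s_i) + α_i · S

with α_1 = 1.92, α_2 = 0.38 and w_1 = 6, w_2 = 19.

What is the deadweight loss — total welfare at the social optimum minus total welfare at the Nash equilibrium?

∂u_i/∂s_i = α_i − 1, so neighbor i contributes w_i if α_i > 1, else 0.
α_i > 1 for i ∈ {1}; NE contributions (6, 0), S = 6.
W^NE = Σw_i − S^NE + (Σα_i)·S^NE = 25 + 1.3·6 = 32.8.
Planner: ∂(Σu_j)/∂s_i = Σα_j − 1 = 1.3 > 0, so everyone contributes w_i; S^SO = 25, W^SO = 25 + 1.3·25 = 57.5.
Deadweight loss = 24.7.

24.7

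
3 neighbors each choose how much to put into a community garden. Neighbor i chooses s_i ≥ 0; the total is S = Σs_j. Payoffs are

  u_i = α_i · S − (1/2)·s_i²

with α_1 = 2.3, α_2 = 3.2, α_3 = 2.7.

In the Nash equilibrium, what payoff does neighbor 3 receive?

18.495

Neighbor i's FOC: ∂u_i/∂s_i = α_i − s_i = 0, so s_i* = α_i.
NE contributions = (2.3, 3.2, 2.7); S = 8.2.
u_3 = α_3·S − ½·(s_3)² = 2.7·8.2 − ½·2.7² = 18.495.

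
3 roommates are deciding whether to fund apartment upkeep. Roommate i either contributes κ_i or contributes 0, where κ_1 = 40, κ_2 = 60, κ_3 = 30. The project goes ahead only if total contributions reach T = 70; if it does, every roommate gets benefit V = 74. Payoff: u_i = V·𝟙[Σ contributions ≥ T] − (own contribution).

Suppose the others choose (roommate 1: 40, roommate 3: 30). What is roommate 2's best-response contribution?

0

Others' total = 70 ≥ 70; contributing adds cost 60 for no extra benefit.
Best response: 0.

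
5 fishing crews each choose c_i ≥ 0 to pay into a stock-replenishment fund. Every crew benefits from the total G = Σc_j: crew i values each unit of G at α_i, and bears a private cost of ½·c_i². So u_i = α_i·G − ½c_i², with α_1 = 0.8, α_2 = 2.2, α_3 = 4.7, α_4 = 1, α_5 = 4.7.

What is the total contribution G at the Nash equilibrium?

13.4

Crew i's FOC: ∂u_i/∂c_i = α_i − c_i = 0, so c_i* = α_i.
NE contributions = (0.8, 2.2, 4.7, 1, 4.7); G = 13.4.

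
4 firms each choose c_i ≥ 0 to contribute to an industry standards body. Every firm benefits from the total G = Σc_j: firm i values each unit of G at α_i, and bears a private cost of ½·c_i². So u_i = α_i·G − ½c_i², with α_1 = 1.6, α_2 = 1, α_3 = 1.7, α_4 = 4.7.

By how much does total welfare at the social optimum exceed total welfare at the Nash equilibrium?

Firm i's FOC: ∂u_i/∂c_i = α_i − c_i = 0, so c_i* = α_i.
NE contributions = (1.6, 1, 1.7, 4.7); G = 9.
W^NE = (Σα)·G − ½Σα_i² = 9² − ½·28.54 = 66.73.
Planner sets c_i = Σα_j = 9 for every i, so G^SO = 4·9 = 36.
W^SO = (Σα)·G^SO − ½·4·(Σα)² = (4/2)·9² = 162.
Deadweight loss = W^SO − W^NE = 95.27.

95.27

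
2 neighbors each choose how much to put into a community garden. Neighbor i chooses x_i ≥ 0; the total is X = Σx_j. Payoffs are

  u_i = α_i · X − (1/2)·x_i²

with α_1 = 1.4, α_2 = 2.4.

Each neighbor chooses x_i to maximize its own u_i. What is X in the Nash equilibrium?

Neighbor i's FOC: ∂u_i/∂x_i = α_i − x_i = 0, so x_i* = α_i.
NE contributions = (1.4, 2.4); X = 3.8.

3.8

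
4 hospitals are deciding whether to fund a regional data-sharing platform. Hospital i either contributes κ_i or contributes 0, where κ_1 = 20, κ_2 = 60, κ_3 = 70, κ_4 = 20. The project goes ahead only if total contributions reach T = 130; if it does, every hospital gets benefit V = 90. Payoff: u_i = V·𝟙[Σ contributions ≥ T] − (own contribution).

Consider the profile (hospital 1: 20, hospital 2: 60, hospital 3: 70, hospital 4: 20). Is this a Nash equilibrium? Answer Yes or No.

No

Total = 170 ≥ 130: provided.
Hospital 1 (pledges 20, payoff 70): dropping to 0 → total 150, payoff 90. Profitable deviation.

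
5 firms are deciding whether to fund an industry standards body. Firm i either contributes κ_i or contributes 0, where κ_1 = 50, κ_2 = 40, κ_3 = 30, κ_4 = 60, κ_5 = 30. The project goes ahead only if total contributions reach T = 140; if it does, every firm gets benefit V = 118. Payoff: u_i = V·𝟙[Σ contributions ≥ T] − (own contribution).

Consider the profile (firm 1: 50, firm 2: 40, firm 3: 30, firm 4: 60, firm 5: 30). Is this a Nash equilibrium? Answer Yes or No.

Total = 210 ≥ 140: provided.
Firm 1 (pledges 50, payoff 68): dropping to 0 → total 160, payoff 118. Profitable deviation.

No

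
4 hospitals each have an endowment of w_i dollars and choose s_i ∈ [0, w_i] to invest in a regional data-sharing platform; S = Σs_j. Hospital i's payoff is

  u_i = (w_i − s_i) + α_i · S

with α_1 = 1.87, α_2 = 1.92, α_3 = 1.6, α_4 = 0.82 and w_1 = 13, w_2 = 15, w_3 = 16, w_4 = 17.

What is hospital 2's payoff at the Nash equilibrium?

∂u_i/∂s_i = α_i − 1, so hospital i contributes w_i if α_i > 1, else 0.
α_i > 1 for i ∈ {1, 2, 3}; NE contributions (13, 15, 16, 0), S = 44.
u_2 = (15 − 15) + 1.92·44 = 84.48.

84.48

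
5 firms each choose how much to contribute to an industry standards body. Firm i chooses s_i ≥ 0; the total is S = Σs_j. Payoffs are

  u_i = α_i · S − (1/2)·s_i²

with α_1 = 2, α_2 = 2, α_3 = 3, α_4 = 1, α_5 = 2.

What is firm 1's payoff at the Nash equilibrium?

Firm i's FOC: ∂u_i/∂s_i = α_i − s_i = 0, so s_i* = α_i.
NE contributions = (2, 2, 3, 1, 2); S = 10.
u_1 = α_1·S − ½·(s_1)² = 2·10 − ½·2² = 18.

18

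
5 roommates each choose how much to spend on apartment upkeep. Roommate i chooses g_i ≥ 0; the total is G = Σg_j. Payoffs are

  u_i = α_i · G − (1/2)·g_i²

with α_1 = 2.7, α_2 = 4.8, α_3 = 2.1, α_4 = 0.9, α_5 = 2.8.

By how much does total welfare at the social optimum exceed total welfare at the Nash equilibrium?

287.03

Roommate i's FOC: ∂u_i/∂g_i = α_i − g_i = 0, so g_i* = α_i.
NE contributions = (2.7, 4.8, 2.1, 0.9, 2.8); G = 13.3.
W^NE = (Σα)·G − ½Σα_i² = 13.3² − ½·43.39 = 155.195.
Planner sets g_i = Σα_j = 13.3 for every i, so G^SO = 5·13.3 = 66.5.
W^SO = (Σα)·G^SO − ½·5·(Σα)² = (5/2)·13.3² = 442.225.
Deadweight loss = W^SO − W^NE = 287.03.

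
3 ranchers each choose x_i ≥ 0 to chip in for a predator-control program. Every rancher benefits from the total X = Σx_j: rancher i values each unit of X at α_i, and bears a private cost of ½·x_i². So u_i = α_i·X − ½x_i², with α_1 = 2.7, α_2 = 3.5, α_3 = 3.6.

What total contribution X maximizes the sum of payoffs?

Planner FOC: ∂(Σu_j)/∂x_i = (Σα_j) − x_i = 0, so x_i^SO = Σα_j = 9.8 for every i; X^SO = 29.4.

29.4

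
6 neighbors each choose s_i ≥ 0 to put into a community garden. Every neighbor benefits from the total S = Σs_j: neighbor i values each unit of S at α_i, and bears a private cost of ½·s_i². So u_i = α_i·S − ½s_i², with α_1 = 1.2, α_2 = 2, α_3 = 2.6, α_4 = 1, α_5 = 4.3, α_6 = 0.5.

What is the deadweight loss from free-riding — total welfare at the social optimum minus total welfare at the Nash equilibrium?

Neighbor i's FOC: ∂u_i/∂s_i = α_i − s_i = 0, so s_i* = α_i.
NE contributions = (1.2, 2, 2.6, 1, 4.3, 0.5); S = 11.6.
W^NE = (Σα)·S − ½Σα_i² = 11.6² − ½·31.94 = 118.59.
Planner sets s_i = Σα_j = 11.6 for every i, so S^SO = 6·11.6 = 69.6.
W^SO = (Σα)·S^SO − ½·6·(Σα)² = (6/2)·11.6² = 403.68.
Deadweight loss = W^SO − W^NE = 285.09.

285.09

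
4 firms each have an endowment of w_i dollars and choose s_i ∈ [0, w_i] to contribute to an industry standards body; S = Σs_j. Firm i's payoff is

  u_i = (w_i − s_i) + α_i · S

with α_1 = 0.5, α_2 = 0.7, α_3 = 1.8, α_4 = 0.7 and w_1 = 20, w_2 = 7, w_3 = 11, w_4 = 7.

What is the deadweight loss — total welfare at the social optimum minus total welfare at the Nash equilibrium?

91.8

∂u_i/∂s_i = α_i − 1, so firm i contributes w_i if α_i > 1, else 0.
α_i > 1 for i ∈ {3}; NE contributions (0, 0, 11, 0), S = 11.
W^NE = Σw_i − S^NE + (Σα_i)·S^NE = 45 + 2.7·11 = 74.7.
Planner: ∂(Σu_j)/∂s_i = Σα_j − 1 = 2.7 > 0, so everyone contributes w_i; S^SO = 45, W^SO = 45 + 2.7·45 = 166.5.
Deadweight loss = 91.8.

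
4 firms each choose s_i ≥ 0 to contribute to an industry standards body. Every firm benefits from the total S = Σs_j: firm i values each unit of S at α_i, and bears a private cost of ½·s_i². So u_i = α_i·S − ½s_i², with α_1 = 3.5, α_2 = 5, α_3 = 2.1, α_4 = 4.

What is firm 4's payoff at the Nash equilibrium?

50.4

Firm i's FOC: ∂u_i/∂s_i = α_i − s_i = 0, so s_i* = α_i.
NE contributions = (3.5, 5, 2.1, 4); S = 14.6.
u_4 = α_4·S − ½·(s_4)² = 4·14.6 − ½·4² = 50.4.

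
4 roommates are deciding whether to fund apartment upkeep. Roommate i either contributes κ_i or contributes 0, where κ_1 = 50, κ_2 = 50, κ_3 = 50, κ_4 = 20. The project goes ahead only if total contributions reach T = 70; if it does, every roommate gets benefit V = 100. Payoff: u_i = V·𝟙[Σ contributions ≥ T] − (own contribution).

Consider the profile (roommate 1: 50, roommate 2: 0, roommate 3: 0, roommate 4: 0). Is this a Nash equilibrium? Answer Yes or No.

No

Total = 50 < 70: not provided.
Roommate 1 (pledges 50, payoff -50): dropping to 0 → total 0, payoff 0. Profitable deviation.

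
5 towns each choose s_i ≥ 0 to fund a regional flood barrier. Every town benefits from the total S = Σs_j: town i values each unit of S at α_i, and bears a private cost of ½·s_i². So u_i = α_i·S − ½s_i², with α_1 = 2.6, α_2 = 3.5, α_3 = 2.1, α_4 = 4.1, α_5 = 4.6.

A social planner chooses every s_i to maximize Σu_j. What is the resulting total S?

84.5

Planner FOC: ∂(Σu_j)/∂s_i = (Σα_j) − s_i = 0, so s_i^SO = Σα_j = 16.9 for every i; S^SO = 84.5.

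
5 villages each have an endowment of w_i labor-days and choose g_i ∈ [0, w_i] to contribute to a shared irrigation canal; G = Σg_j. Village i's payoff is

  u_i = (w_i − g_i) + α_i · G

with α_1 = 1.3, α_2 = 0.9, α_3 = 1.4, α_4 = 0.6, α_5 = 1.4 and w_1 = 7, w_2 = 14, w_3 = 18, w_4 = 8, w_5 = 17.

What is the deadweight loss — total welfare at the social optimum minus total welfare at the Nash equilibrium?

∂u_i/∂g_i = α_i − 1, so village i contributes w_i if α_i > 1, else 0.
α_i > 1 for i ∈ {1, 3, 5}; NE contributions (7, 0, 18, 0, 17), G = 42.
W^NE = Σw_i − G^NE + (Σα_i)·G^NE = 64 + 4.6·42 = 257.2.
Planner: ∂(Σu_j)/∂g_i = Σα_j − 1 = 4.6 > 0, so everyone contributes w_i; G^SO = 64, W^SO = 64 + 4.6·64 = 358.4.
Deadweight loss = 101.2.

101.2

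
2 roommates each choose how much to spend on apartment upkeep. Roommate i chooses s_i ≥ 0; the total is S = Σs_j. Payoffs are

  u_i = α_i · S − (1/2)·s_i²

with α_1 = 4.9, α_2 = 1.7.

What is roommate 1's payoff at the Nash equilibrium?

20.335

Roommate i's FOC: ∂u_i/∂s_i = α_i − s_i = 0, so s_i* = α_i.
NE contributions = (4.9, 1.7); S = 6.6.
u_1 = α_1·S − ½·(s_1)² = 4.9·6.6 − ½·4.9² = 20.335.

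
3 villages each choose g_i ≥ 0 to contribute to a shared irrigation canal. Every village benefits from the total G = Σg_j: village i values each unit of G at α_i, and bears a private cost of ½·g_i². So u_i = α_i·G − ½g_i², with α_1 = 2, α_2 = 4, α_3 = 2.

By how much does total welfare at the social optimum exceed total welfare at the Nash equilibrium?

Village i's FOC: ∂u_i/∂g_i = α_i − g_i = 0, so g_i* = α_i.
NE contributions = (2, 4, 2); G = 8.
W^NE = (Σα)·G − ½Σα_i² = 8² − ½·24 = 52.
Planner sets g_i = Σα_j = 8 for every i, so G^SO = 3·8 = 24.
W^SO = (Σα)·G^SO − ½·3·(Σα)² = (3/2)·8² = 96.
Deadweight loss = W^SO − W^NE = 44.

44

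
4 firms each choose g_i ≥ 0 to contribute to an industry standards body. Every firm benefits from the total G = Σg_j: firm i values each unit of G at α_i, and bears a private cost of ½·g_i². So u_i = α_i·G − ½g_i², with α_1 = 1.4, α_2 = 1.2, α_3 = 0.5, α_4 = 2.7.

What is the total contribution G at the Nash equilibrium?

5.8

Firm i's FOC: ∂u_i/∂g_i = α_i − g_i = 0, so g_i* = α_i.
NE contributions = (1.4, 1.2, 0.5, 2.7); G = 5.8.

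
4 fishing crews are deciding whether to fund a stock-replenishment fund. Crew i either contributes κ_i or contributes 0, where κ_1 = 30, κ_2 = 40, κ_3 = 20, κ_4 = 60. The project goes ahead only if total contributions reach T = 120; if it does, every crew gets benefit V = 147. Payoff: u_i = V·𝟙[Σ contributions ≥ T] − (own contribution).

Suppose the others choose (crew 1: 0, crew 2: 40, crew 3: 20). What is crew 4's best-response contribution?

60

Others' total = 60. Contributing 60 brings total to 120 ≥ 120: gain V − κ_4 = 87.
Best response: 60.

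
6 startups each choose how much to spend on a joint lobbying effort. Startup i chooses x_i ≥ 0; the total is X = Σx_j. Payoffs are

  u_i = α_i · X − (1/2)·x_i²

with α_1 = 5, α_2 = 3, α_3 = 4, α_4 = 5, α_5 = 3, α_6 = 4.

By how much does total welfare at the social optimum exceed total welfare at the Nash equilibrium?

Startup i's FOC: ∂u_i/∂x_i = α_i − x_i = 0, so x_i* = α_i.
NE contributions = (5, 3, 4, 5, 3, 4); X = 24.
W^NE = (Σα)·X − ½Σα_i² = 24² − ½·100 = 526.
Planner sets x_i = Σα_j = 24 for every i, so X^SO = 6·24 = 144.
W^SO = (Σα)·X^SO − ½·6·(Σα)² = (6/2)·24² = 1728.
Deadweight loss = W^SO − W^NE = 1202.

1202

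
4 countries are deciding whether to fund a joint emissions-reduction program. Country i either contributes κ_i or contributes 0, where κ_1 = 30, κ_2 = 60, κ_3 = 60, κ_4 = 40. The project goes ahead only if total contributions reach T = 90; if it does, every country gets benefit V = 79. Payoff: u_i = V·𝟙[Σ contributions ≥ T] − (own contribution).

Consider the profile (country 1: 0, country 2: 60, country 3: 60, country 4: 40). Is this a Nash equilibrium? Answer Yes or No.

No

Total = 160 ≥ 90: provided.
Country 1 (pledges 0, payoff 79): pledging 30 → total 190, payoff 49. No gain.
Country 2 (pledges 60, payoff 19): dropping to 0 → total 100, payoff 79. Profitable deviation.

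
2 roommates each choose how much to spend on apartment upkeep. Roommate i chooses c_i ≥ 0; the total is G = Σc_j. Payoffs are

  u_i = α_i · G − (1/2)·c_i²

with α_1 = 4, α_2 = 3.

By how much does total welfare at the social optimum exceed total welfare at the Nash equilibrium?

12.5

Roommate i's FOC: ∂u_i/∂c_i = α_i − c_i = 0, so c_i* = α_i.
NE contributions = (4, 3); G = 7.
W^NE = (Σα)·G − ½Σα_i² = 7² − ½·25 = 36.5.
Planner sets c_i = Σα_j = 7 for every i, so G^SO = 2·7 = 14.
W^SO = (Σα)·G^SO − ½·2·(Σα)² = (2/2)·7² = 49.
Deadweight loss = W^SO − W^NE = 12.5.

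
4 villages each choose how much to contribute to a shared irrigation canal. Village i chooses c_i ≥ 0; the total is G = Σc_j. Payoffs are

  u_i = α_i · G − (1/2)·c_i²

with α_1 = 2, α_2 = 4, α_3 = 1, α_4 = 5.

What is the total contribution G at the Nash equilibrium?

Village i's FOC: ∂u_i/∂c_i = α_i − c_i = 0, so c_i* = α_i.
NE contributions = (2, 4, 1, 5); G = 12.

12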